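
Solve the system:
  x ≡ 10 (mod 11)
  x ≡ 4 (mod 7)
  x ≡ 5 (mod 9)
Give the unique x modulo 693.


Moduli 11, 7, 9 are pairwise coprime; by CRT there is a unique solution modulo M = 11 · 7 · 9 = 693.
Solve pairwise, accumulating the modulus:
  Start with x ≡ 10 (mod 11).
  Combine with x ≡ 4 (mod 7): since gcd(11, 7) = 1, we get a unique residue mod 77.
    Write x = 10 + 11·t and substitute into x ≡ 4 (mod 7): 11·t ≡ 4 − 10 = -6 (mod 7).
    Reduce coefficients mod 7: 4·t ≡ 1 (mod 7).
    The inverse of 4 mod 7 is 2 (since 4·2 = 8 = 1·7 + 1), so t ≡ 2·1 = 2 ≡ 2 (mod 7).
    Then x = 10 + 11·2 = 32, valid modulo lcm(11, 7) = 77: x ≡ 32 (mod 77).
  Combine with x ≡ 5 (mod 9): since gcd(77, 9) = 1, we get a unique residue mod 693.
    Write x = 32 + 77·t and substitute into x ≡ 5 (mod 9): 77·t ≡ 5 − 32 = -27 (mod 9).
    Reduce coefficients mod 9: 5·t ≡ 0 (mod 9).
    The inverse of 5 mod 9 is 2 (since 5·2 = 10 = 1·9 + 1), so t ≡ 2·0 = 0 ≡ 0 (mod 9).
    Then x = 32 + 77·0 = 32, valid modulo lcm(77, 9) = 693: x ≡ 32 (mod 693).
Verify: 32 mod 11 = 10 ✓, 32 mod 7 = 4 ✓, 32 mod 9 = 5 ✓.

x ≡ 32 (mod 693).


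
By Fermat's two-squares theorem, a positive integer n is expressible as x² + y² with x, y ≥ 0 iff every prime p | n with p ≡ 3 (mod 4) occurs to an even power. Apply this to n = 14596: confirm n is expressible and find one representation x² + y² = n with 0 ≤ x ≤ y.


Step 1: Factor n = 14596 = 2^2 · 41 · 89.
Step 2: Check the mod-4 condition on each prime factor: 2 = 2 (special); 41 ≡ 1 (mod 4), exponent 1; 89 ≡ 1 (mod 4), exponent 1.
All primes ≡ 3 (mod 4) appear to even exponent (or don't appear), so by the two-squares theorem n IS expressible as a sum of two squares.
Step 3: Build a representation. Group n = k² · m with k = 2 and m = 41 · 89 = 3649 (a product of primes ≡ 1 (mod 4)); a representation of m scales to one of n via (k·x)² + (k·y)² = k²(x² + y²). Each prime p ≡ 1 (mod 4) is itself a sum of two squares; find a² by testing p − a² for a perfect square:
  41: 41 − 1² = 40, 41 − 2² = 37, 41 − 3² = 32, 41 − 4² = 25 = 5² ⇒ 41 = 4² + 5².
  89: 89 − 1² = 88, 89 − 2² = 85, 89 − 3² = 80, 89 − 4² = 73, 89 − 5² = 64 = 8² ⇒ 89 = 5² + 8².
  Combine using the Brahmagupta–Fibonacci identity (a² + b²)(c² + d²) = (ac − bd)² + (ad + bc)² = (ac + bd)² + (ad − bc)²:
  41 · 89 = 3649: from (4² + 5²)(5² + 8²), take (4·5 − 5·8, 4·8 + 5·5) = (20 − 40, 32 + 25) = (-20, 57); dropping signs (only squares matter) gives (20, 57); check 20² + 57² = 400 + 3249 = 3649 ✓.
  Scale by k = 2: (2·20, 2·57) = (40, 114).
Step 4: Order so x ≤ y and verify: 40² + 114² = 1600 + 12996 = 14596 = n. ✓

n = 14596 = 40² + 114² (one valid representation with x ≤ y).


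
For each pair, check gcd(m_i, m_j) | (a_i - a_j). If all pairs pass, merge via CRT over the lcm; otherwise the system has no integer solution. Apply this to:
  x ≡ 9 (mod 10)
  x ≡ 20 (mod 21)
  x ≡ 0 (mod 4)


Moduli 10, 21, 4 are not pairwise coprime, so CRT works modulo lcm(m_i) when all pairwise compatibility conditions hold.
Pairwise compatibility: gcd(m_i, m_j) must divide a_i - a_j for every pair.
Merge one congruence at a time:
  Start: x ≡ 9 (mod 10).
  Combine with x ≡ 20 (mod 21): gcd(10, 21) = 1; 20 - 9 = 11, which IS divisible by 1, so compatible.
    Write x = 9 + 10·t and substitute into x ≡ 20 (mod 21): 10·t ≡ 20 − 9 = 11 (mod 21).
    The inverse of 10 mod 21 is 19 (since 10·19 = 190 = 9·21 + 1), so t ≡ 19·11 = 209 ≡ 20 (mod 21).
    Then x = 9 + 10·20 = 209, valid modulo lcm(10, 21) = 210: x ≡ 209 (mod 210).
  Combine with x ≡ 0 (mod 4): gcd(210, 4) = 2, and 0 - 209 = -209 is NOT divisible by 2.
    ⇒ system is inconsistent (no integer solution).

No solution (the system is inconsistent).


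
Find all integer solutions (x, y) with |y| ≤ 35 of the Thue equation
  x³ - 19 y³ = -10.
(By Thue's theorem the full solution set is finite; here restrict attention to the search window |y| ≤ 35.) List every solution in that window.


The equation is x³ - 19y³ = -10. For fixed y, x³ = 19·y³ − 10, so a solution requires the RHS to be a perfect cube.
Strategy: iterate y from -35 to 35, compute RHS = 19·y³ − 10, and check whether it is a (positive or negative) perfect cube.
Check small values of y:
  y = 0: RHS = -10 is not a perfect cube.
  y = 1: RHS = 9 is not a perfect cube.
  y = -1: RHS = -29 is not a perfect cube.
  y = 2: RHS = 142 is not a perfect cube.
  y = -2: RHS = -162 is not a perfect cube.
  y = 3: RHS = 503 is not a perfect cube.
  y = -3: RHS = -523 is not a perfect cube.
Continuing the search up to |y| = 35 finds no solutions either.
No (x, y) in the scanned range satisfies the equation.

No integer solutions with |y| ≤ 35.


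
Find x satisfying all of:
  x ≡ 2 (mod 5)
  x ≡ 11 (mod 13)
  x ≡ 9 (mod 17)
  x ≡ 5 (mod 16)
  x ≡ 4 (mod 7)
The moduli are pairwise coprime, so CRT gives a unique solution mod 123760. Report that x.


Product of moduli M = 5 · 13 · 17 · 16 · 7 = 123760.
Merge one congruence at a time:
  Start: x ≡ 2 (mod 5).
  Combine with x ≡ 11 (mod 13); new modulus lcm = 65.
    Write x = 2 + 5·t and substitute into x ≡ 11 (mod 13): 5·t ≡ 11 − 2 = 9 (mod 13).
    The inverse of 5 mod 13 is 8 (since 5·8 = 40 = 3·13 + 1), so t ≡ 8·9 = 72 ≡ 7 (mod 13).
    Then x = 2 + 5·7 = 37, valid modulo lcm(5, 13) = 65: x ≡ 37 (mod 65).
  Combine with x ≡ 9 (mod 17); new modulus lcm = 1105.
    Write x = 37 + 65·t and substitute into x ≡ 9 (mod 17): 65·t ≡ 9 − 37 = -28 (mod 17).
    Reduce coefficients mod 17: 14·t ≡ 6 (mod 17).
    The inverse of 14 mod 17 is 11 (since 14·11 = 154 = 9·17 + 1), so t ≡ 11·6 = 66 ≡ 15 (mod 17).
    Then x = 37 + 65·15 = 1012, valid modulo lcm(65, 17) = 1105: x ≡ 1012 (mod 1105).
  Combine with x ≡ 5 (mod 16); new modulus lcm = 17680.
    Write x = 1012 + 1105·t and substitute into x ≡ 5 (mod 16): 1105·t ≡ 5 − 1012 = -1007 (mod 16).
    Reduce coefficients mod 16: 1·t ≡ 1 (mod 16).
    So t ≡ 1 (mod 16).
    Then x = 1012 + 1105·1 = 2117, valid modulo lcm(1105, 16) = 17680: x ≡ 2117 (mod 17680).
  Combine with x ≡ 4 (mod 7); new modulus lcm = 123760.
    Write x = 2117 + 17680·t and substitute into x ≡ 4 (mod 7): 17680·t ≡ 4 − 2117 = -2113 (mod 7).
    Reduce coefficients mod 7: 5·t ≡ 1 (mod 7).
    The inverse of 5 mod 7 is 3 (since 5·3 = 15 = 2·7 + 1), so t ≡ 3·1 = 3 ≡ 3 (mod 7).
    Then x = 2117 + 17680·3 = 55157, valid modulo lcm(17680, 7) = 123760: x ≡ 55157 (mod 123760).
Verify against each original: 55157 mod 5 = 2, 55157 mod 13 = 11, 55157 mod 17 = 9, 55157 mod 16 = 5, 55157 mod 7 = 4.

x ≡ 55157 (mod 123760).


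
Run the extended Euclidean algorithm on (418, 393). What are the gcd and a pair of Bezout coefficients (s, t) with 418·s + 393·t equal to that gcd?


Euclidean algorithm on (418, 393) — divide until remainder is 0:
  418 = 1 · 393 + 25
  393 = 15 · 25 + 18
  25 = 1 · 18 + 7
  18 = 2 · 7 + 4
  7 = 1 · 4 + 3
  4 = 1 · 3 + 1
  3 = 3 · 1 + 0
gcd(418, 393) = 1.
Track Bezout coefficients alongside the remainders: start with r₀ = 418 = a·1 + b·0 (s = 1, t = 0) and r₁ = 393 = a·0 + b·1 (s = 0, t = 1); each new remainder r_{k+1} = r_{k-1} − q_k·r_k inherits s_{k+1} = s_{k-1} − q_k·s_k, t_{k+1} = t_{k-1} − q_k·t_k, so r_k = a·s_k + b·t_k at every step:
  q = 1: r = 25, s = 1 − 1·0 = 1, t = 0 − 1·1 = -1  (check: 418·1 + 393·(-1) = 25)
  q = 15: r = 18, s = 0 − 15·1 = -15, t = 1 − 15·(-1) = 16  (check: 418·(-15) + 393·16 = 18)
  q = 1: r = 7, s = 1 − 1·(-15) = 16, t = -1 − 1·16 = -17  (check: 418·16 + 393·(-17) = 7)
  q = 2: r = 4, s = -15 − 2·16 = -47, t = 16 − 2·(-17) = 50  (check: 418·(-47) + 393·50 = 4)
  q = 1: r = 3, s = 16 − 1·(-47) = 63, t = -17 − 1·50 = -67  (check: 418·63 + 393·(-67) = 3)
  q = 1: r = 1, s = -47 − 1·63 = -110, t = 50 − 1·(-67) = 117  (check: 418·(-110) + 393·117 = 1)
The row with r = 1 (the gcd) gives the Bezout coefficients s = -110, t = 117.
Result: 418 · (-110) + 393 · (117) = 1.

gcd(418, 393) = 1; s = -110, t = 117 (check: 418·(-110) + 393·117 = 1).


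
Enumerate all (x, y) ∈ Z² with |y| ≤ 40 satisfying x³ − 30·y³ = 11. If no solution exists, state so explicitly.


The equation is x³ - 30y³ = 11. For fixed y, x³ = 30·y³ + 11, so a solution requires the RHS to be a perfect cube.
Strategy: iterate y from -40 to 40, compute RHS = 30·y³ + 11, and check whether it is a (positive or negative) perfect cube.
Check small values of y:
  y = 0: RHS = 11 is not a perfect cube.
  y = 1: RHS = 41 is not a perfect cube.
  y = -1: RHS = -19 is not a perfect cube.
  y = 2: RHS = 251 is not a perfect cube.
  y = -2: RHS = -229 is not a perfect cube.
  y = 3: RHS = 821 is not a perfect cube.
  y = -3: RHS = -799 is not a perfect cube.
Continuing the search up to |y| = 40 finds no solutions either.
No (x, y) in the scanned range satisfies the equation.

No integer solutions with |y| ≤ 40.


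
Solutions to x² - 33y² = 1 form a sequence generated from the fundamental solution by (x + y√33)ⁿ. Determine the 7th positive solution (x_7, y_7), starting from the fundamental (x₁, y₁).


Step 1: Find the fundamental solution (x₁, y₁) of x² - 33y² = 1.
  Expand √33 as a continued fraction. a₀ = ⌊√33⌋ = 5; iterate m_{k+1} = d_k·a_k − m_k, d_{k+1} = (33 − m_{k+1}²)/d_k, a_{k+1} = ⌊(a₀ + m_{k+1})/d_{k+1}⌋ (starting m₀ = 0, d₀ = 1), with convergents p_k = a_k·p_{k-1} + p_{k-2}, q_k = a_k·q_{k-1} + q_{k-2} (p₋₁ = 1, q₋₁ = 0):
  k = 0: a₀ = 5; p₀/q₀ = 5/1; p₀² − 33·q₀² = 25 − 33 = -8.
  k = 1: m = 5, d = 8, a = ⌊(5 + 5)/8⌋ = 1; p/q = (1·5 + 1)/(1·1 + 0) = 6/1; p² − 33·q² = 36 − 33 = 3.
  k = 2: m = 3, d = 3, a = ⌊(5 + 3)/3⌋ = 2; p/q = (2·6 + 5)/(2·1 + 1) = 17/3; p² − 33·q² = 289 − 297 = -8.
  k = 3: m = 3, d = 8, a = ⌊(5 + 3)/8⌋ = 1; p/q = (1·17 + 6)/(1·3 + 1) = 23/4; p² − 33·q² = 529 − 528 = 1.
  The first convergent with p² − 33·q² = 1 gives the fundamental solution (x₁, y₁) = (23, 4).
Step 2: Apply the recurrence (x_{n+1}, y_{n+1}) = (x₁x_n + 33y₁y_n, x₁y_n + y₁x_n) repeatedly.
  From (x_1, y_1) = (23, 4): x_2 = 23·23 + 33·4·4 = 1057; y_2 = 23·4 + 4·23 = 184.
  From (x_2, y_2) = (1057, 184): x_3 = 23·1057 + 33·4·184 = 48599; y_3 = 23·184 + 4·1057 = 8460.
  From (x_3, y_3) = (48599, 8460): x_4 = 23·48599 + 33·4·8460 = 2234497; y_4 = 23·8460 + 4·48599 = 388976.
  From (x_4, y_4) = (2234497, 388976): x_5 = 23·2234497 + 33·4·388976 = 102738263; y_5 = 23·388976 + 4·2234497 = 17884436.
  From (x_5, y_5) = (102738263, 17884436): x_6 = 23·102738263 + 33·4·17884436 = 4723725601; y_6 = 23·17884436 + 4·102738263 = 822295080.
  From (x_6, y_6) = (4723725601, 822295080): x_7 = 23·4723725601 + 33·4·822295080 = 217188639383; y_7 = 23·822295080 + 4·4723725601 = 37807689244.
Step 3: Verify x_7² - 33·y_7² = 47170905077038818620689 - 47170905077038818620688 = 1 (should be 1). ✓

(x_1, y_1) = (23, 4); (x_7, y_7) = (217188639383, 37807689244).


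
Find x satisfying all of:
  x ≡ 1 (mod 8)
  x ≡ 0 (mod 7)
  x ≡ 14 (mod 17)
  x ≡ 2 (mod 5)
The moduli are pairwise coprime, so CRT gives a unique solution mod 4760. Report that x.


Product of moduli M = 8 · 7 · 17 · 5 = 4760.
Merge one congruence at a time:
  Start: x ≡ 1 (mod 8).
  Combine with x ≡ 0 (mod 7); new modulus lcm = 56.
    Write x = 1 + 8·t and substitute into x ≡ 0 (mod 7): 8·t ≡ 0 − 1 = -1 (mod 7).
    Reduce coefficients mod 7: 1·t ≡ 6 (mod 7).
    So t ≡ 6 (mod 7).
    Then x = 1 + 8·6 = 49, valid modulo lcm(8, 7) = 56: x ≡ 49 (mod 56).
  Combine with x ≡ 14 (mod 17); new modulus lcm = 952.
    Write x = 49 + 56·t and substitute into x ≡ 14 (mod 17): 56·t ≡ 14 − 49 = -35 (mod 17).
    Reduce coefficients mod 17: 5·t ≡ 16 (mod 17).
    The inverse of 5 mod 17 is 7 (since 5·7 = 35 = 2·17 + 1), so t ≡ 7·16 = 112 ≡ 10 (mod 17).
    Then x = 49 + 56·10 = 609, valid modulo lcm(56, 17) = 952: x ≡ 609 (mod 952).
  Combine with x ≡ 2 (mod 5); new modulus lcm = 4760.
    Write x = 609 + 952·t and substitute into x ≡ 2 (mod 5): 952·t ≡ 2 − 609 = -607 (mod 5).
    Reduce coefficients mod 5: 2·t ≡ 3 (mod 5).
    The inverse of 2 mod 5 is 3 (since 2·3 = 6 = 1·5 + 1), so t ≡ 3·3 = 9 ≡ 4 (mod 5).
    Then x = 609 + 952·4 = 4417, valid modulo lcm(952, 5) = 4760: x ≡ 4417 (mod 4760).
Verify against each original: 4417 mod 8 = 1, 4417 mod 7 = 0, 4417 mod 17 = 14, 4417 mod 5 = 2.

x ≡ 4417 (mod 4760).


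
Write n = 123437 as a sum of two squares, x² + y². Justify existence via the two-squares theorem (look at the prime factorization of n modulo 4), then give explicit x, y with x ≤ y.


Step 1: Factor n = 123437 = 17 · 53 · 137.
Step 2: Check the mod-4 condition on each prime factor: 17 ≡ 1 (mod 4), exponent 1; 53 ≡ 1 (mod 4), exponent 1; 137 ≡ 1 (mod 4), exponent 1.
All primes ≡ 3 (mod 4) appear to even exponent (or don't appear), so by the two-squares theorem n IS expressible as a sum of two squares.
Step 3: Build a representation. Here n = 17 · 53 · 137 is a product of primes ≡ 1 (mod 4). Each prime p ≡ 1 (mod 4) is itself a sum of two squares; find a² by testing p − a² for a perfect square:
  17: 17 − 1² = 16 = 4² ⇒ 17 = 1² + 4².
  53: 53 − 1² = 52, 53 − 2² = 49 = 7² ⇒ 53 = 2² + 7².
  137: 137 − 1² = 136, 137 − 2² = 133, 137 − 3² = 128, 137 − 4² = 121 = 11² ⇒ 137 = 4² + 11².
  Combine using the Brahmagupta–Fibonacci identity (a² + b²)(c² + d²) = (ac − bd)² + (ad + bc)² = (ac + bd)² + (ad − bc)²:
  17 · 53 = 901: from (1² + 4²)(2² + 7²), take (1·2 − 4·7, 1·7 + 4·2) = (2 − 28, 7 + 8) = (-26, 15); dropping signs (only squares matter) gives (26, 15); check 26² + 15² = 676 + 225 = 901 ✓.
  901 · 137 = 123437: from (26² + 15²)(4² + 11²), take (26·4 − 15·11, 26·11 + 15·4) = (104 − 165, 286 + 60) = (-61, 346); dropping signs (only squares matter) gives (61, 346); check 61² + 346² = 3721 + 119716 = 123437 ✓.
Step 4: Order so x ≤ y and verify: 61² + 346² = 3721 + 119716 = 123437 = n. ✓

n = 123437 = 61² + 346² (one valid representation with x ≤ y).


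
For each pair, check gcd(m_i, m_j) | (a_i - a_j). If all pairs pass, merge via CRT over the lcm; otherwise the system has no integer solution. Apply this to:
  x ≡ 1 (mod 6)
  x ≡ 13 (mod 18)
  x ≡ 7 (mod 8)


Moduli 6, 18, 8 are not pairwise coprime, so CRT works modulo lcm(m_i) when all pairwise compatibility conditions hold.
Pairwise compatibility: gcd(m_i, m_j) must divide a_i - a_j for every pair.
Merge one congruence at a time:
  Start: x ≡ 1 (mod 6).
  Combine with x ≡ 13 (mod 18): gcd(6, 18) = 6; 13 - 1 = 12, which IS divisible by 6, so compatible.
    Write x = 1 + 6·t and substitute into x ≡ 13 (mod 18): 6·t ≡ 13 − 1 = 12 (mod 18).
    Divide the congruence (and modulus) by g = 6: 1·t ≡ 2 (mod 3).
    So t ≡ 2 (mod 3).
    Then x = 1 + 6·2 = 13, valid modulo lcm(6, 18) = 18: x ≡ 13 (mod 18).
  Combine with x ≡ 7 (mod 8): gcd(18, 8) = 2; 7 - 13 = -6, which IS divisible by 2, so compatible.
    Write x = 13 + 18·t and substitute into x ≡ 7 (mod 8): 18·t ≡ 7 − 13 = -6 (mod 8).
    Divide the congruence (and modulus) by g = 2: 9·t ≡ -3 (mod 4).
    Reduce coefficients mod 4: 1·t ≡ 1 (mod 4).
    So t ≡ 1 (mod 4).
    Then x = 13 + 18·1 = 31, valid modulo lcm(18, 8) = 72: x ≡ 31 (mod 72).
Verify: 31 mod 6 = 1, 31 mod 18 = 13, 31 mod 8 = 7.

x ≡ 31 (mod 72).


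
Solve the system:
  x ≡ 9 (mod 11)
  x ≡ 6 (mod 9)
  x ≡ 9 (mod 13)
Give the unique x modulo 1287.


Moduli 11, 9, 13 are pairwise coprime; by CRT there is a unique solution modulo M = 11 · 9 · 13 = 1287.
Solve pairwise, accumulating the modulus:
  Start with x ≡ 9 (mod 11).
  Combine with x ≡ 6 (mod 9): since gcd(11, 9) = 1, we get a unique residue mod 99.
    Write x = 9 + 11·t and substitute into x ≡ 6 (mod 9): 11·t ≡ 6 − 9 = -3 (mod 9).
    Reduce coefficients mod 9: 2·t ≡ 6 (mod 9).
    The inverse of 2 mod 9 is 5 (since 2·5 = 10 = 1·9 + 1), so t ≡ 5·6 = 30 ≡ 3 (mod 9).
    Then x = 9 + 11·3 = 42, valid modulo lcm(11, 9) = 99: x ≡ 42 (mod 99).
  Combine with x ≡ 9 (mod 13): since gcd(99, 13) = 1, we get a unique residue mod 1287.
    Write x = 42 + 99·t and substitute into x ≡ 9 (mod 13): 99·t ≡ 9 − 42 = -33 (mod 13).
    Reduce coefficients mod 13: 8·t ≡ 6 (mod 13).
    The inverse of 8 mod 13 is 5 (since 8·5 = 40 = 3·13 + 1), so t ≡ 5·6 = 30 ≡ 4 (mod 13).
    Then x = 42 + 99·4 = 438, valid modulo lcm(99, 13) = 1287: x ≡ 438 (mod 1287).
Verify: 438 mod 11 = 9 ✓, 438 mod 9 = 6 ✓, 438 mod 13 = 9 ✓.

x ≡ 438 (mod 1287).


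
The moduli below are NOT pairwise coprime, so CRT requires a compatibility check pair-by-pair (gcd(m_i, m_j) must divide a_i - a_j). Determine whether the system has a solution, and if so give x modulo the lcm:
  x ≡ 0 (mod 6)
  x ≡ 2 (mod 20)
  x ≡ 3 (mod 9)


Moduli 6, 20, 9 are not pairwise coprime, so CRT works modulo lcm(m_i) when all pairwise compatibility conditions hold.
Pairwise compatibility: gcd(m_i, m_j) must divide a_i - a_j for every pair.
Merge one congruence at a time:
  Start: x ≡ 0 (mod 6).
  Combine with x ≡ 2 (mod 20): gcd(6, 20) = 2; 2 - 0 = 2, which IS divisible by 2, so compatible.
    Write x = 0 + 6·t and substitute into x ≡ 2 (mod 20): 6·t ≡ 2 − 0 = 2 (mod 20).
    Divide the congruence (and modulus) by g = 2: 3·t ≡ 1 (mod 10).
    The inverse of 3 mod 10 is 7 (since 3·7 = 21 = 2·10 + 1), so t ≡ 7·1 = 7 ≡ 7 (mod 10).
    Then x = 0 + 6·7 = 42, valid modulo lcm(6, 20) = 60: x ≡ 42 (mod 60).
  Combine with x ≡ 3 (mod 9): gcd(60, 9) = 3; 3 - 42 = -39, which IS divisible by 3, so compatible.
    Write x = 42 + 60·t and substitute into x ≡ 3 (mod 9): 60·t ≡ 3 − 42 = -39 (mod 9).
    Divide the congruence (and modulus) by g = 3: 20·t ≡ -13 (mod 3).
    Reduce coefficients mod 3: 2·t ≡ 2 (mod 3).
    The inverse of 2 mod 3 is 2 (since 2·2 = 4 = 1·3 + 1), so t ≡ 2·2 = 4 ≡ 1 (mod 3).
    Then x = 42 + 60·1 = 102, valid modulo lcm(60, 9) = 180: x ≡ 102 (mod 180).
Verify: 102 mod 6 = 0, 102 mod 20 = 2, 102 mod 9 = 3.

x ≡ 102 (mod 180).


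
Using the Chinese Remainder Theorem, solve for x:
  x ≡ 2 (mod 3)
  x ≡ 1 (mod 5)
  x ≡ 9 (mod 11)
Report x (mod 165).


Moduli 3, 5, 11 are pairwise coprime; by CRT there is a unique solution modulo M = 3 · 5 · 11 = 165.
Solve pairwise, accumulating the modulus:
  Start with x ≡ 2 (mod 3).
  Combine with x ≡ 1 (mod 5): since gcd(3, 5) = 1, we get a unique residue mod 15.
    Write x = 2 + 3·t and substitute into x ≡ 1 (mod 5): 3·t ≡ 1 − 2 = -1 (mod 5).
    Reduce coefficients mod 5: 3·t ≡ 4 (mod 5).
    The inverse of 3 mod 5 is 2 (since 3·2 = 6 = 1·5 + 1), so t ≡ 2·4 = 8 ≡ 3 (mod 5).
    Then x = 2 + 3·3 = 11, valid modulo lcm(3, 5) = 15: x ≡ 11 (mod 15).
  Combine with x ≡ 9 (mod 11): since gcd(15, 11) = 1, we get a unique residue mod 165.
    Write x = 11 + 15·t and substitute into x ≡ 9 (mod 11): 15·t ≡ 9 − 11 = -2 (mod 11).
    Reduce coefficients mod 11: 4·t ≡ 9 (mod 11).
    The inverse of 4 mod 11 is 3 (since 4·3 = 12 = 1·11 + 1), so t ≡ 3·9 = 27 ≡ 5 (mod 11).
    Then x = 11 + 15·5 = 86, valid modulo lcm(15, 11) = 165: x ≡ 86 (mod 165).
Verify: 86 mod 3 = 2 ✓, 86 mod 5 = 1 ✓, 86 mod 11 = 9 ✓.

x ≡ 86 (mod 165).


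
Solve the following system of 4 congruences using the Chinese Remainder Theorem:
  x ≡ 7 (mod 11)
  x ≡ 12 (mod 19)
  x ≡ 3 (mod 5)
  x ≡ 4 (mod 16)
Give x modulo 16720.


Product of moduli M = 11 · 19 · 5 · 16 = 16720.
Merge one congruence at a time:
  Start: x ≡ 7 (mod 11).
  Combine with x ≡ 12 (mod 19); new modulus lcm = 209.
    Write x = 7 + 11·t and substitute into x ≡ 12 (mod 19): 11·t ≡ 12 − 7 = 5 (mod 19).
    The inverse of 11 mod 19 is 7 (since 11·7 = 77 = 4·19 + 1), so t ≡ 7·5 = 35 ≡ 16 (mod 19).
    Then x = 7 + 11·16 = 183, valid modulo lcm(11, 19) = 209: x ≡ 183 (mod 209).
  Combine with x ≡ 3 (mod 5); new modulus lcm = 1045.
    Write x = 183 + 209·t and substitute into x ≡ 3 (mod 5): 209·t ≡ 3 − 183 = -180 (mod 5).
    Reduce coefficients mod 5: 4·t ≡ 0 (mod 5).
    The inverse of 4 mod 5 is 4 (since 4·4 = 16 = 3·5 + 1), so t ≡ 4·0 = 0 ≡ 0 (mod 5).
    Then x = 183 + 209·0 = 183, valid modulo lcm(209, 5) = 1045: x ≡ 183 (mod 1045).
  Combine with x ≡ 4 (mod 16); new modulus lcm = 16720.
    Write x = 183 + 1045·t and substitute into x ≡ 4 (mod 16): 1045·t ≡ 4 − 183 = -179 (mod 16).
    Reduce coefficients mod 16: 5·t ≡ 13 (mod 16).
    The inverse of 5 mod 16 is 13 (since 5·13 = 65 = 4·16 + 1), so t ≡ 13·13 = 169 ≡ 9 (mod 16).
    Then x = 183 + 1045·9 = 9588, valid modulo lcm(1045, 16) = 16720: x ≡ 9588 (mod 16720).
Verify against each original: 9588 mod 11 = 7, 9588 mod 19 = 12, 9588 mod 5 = 3, 9588 mod 16 = 4.

x ≡ 9588 (mod 16720).


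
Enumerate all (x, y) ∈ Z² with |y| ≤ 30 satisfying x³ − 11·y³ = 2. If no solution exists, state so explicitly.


The equation is x³ - 11y³ = 2. For fixed y, x³ = 11·y³ + 2, so a solution requires the RHS to be a perfect cube.
Strategy: iterate y from -30 to 30, compute RHS = 11·y³ + 2, and check whether it is a (positive or negative) perfect cube.
Check small values of y:
  y = 0: RHS = 2 is not a perfect cube.
  y = 1: RHS = 13 is not a perfect cube.
  y = -1: RHS = -9 is not a perfect cube.
  y = 2: RHS = 90 is not a perfect cube.
  y = -2: RHS = -86 is not a perfect cube.
  y = 3: RHS = 299 is not a perfect cube.
  y = -3: RHS = -295 is not a perfect cube.
Continuing the search up to |y| = 30 finds no solutions either.
No (x, y) in the scanned range satisfies the equation.

No integer solutions with |y| ≤ 30.


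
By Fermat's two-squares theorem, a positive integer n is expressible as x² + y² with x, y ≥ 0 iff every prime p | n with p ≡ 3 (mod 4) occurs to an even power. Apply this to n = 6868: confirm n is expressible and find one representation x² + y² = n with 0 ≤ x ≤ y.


Step 1: Factor n = 6868 = 2^2 · 17 · 101.
Step 2: Check the mod-4 condition on each prime factor: 2 = 2 (special); 17 ≡ 1 (mod 4), exponent 1; 101 ≡ 1 (mod 4), exponent 1.
All primes ≡ 3 (mod 4) appear to even exponent (or don't appear), so by the two-squares theorem n IS expressible as a sum of two squares.
Step 3: Build a representation. Group n = k² · m with k = 2 and m = 17 · 101 = 1717 (a product of primes ≡ 1 (mod 4)); a representation of m scales to one of n via (k·x)² + (k·y)² = k²(x² + y²). Each prime p ≡ 1 (mod 4) is itself a sum of two squares; find a² by testing p − a² for a perfect square:
  17: 17 − 1² = 16 = 4² ⇒ 17 = 1² + 4².
  101: 101 − 1² = 100 = 10² ⇒ 101 = 1² + 10².
  Combine using the Brahmagupta–Fibonacci identity (a² + b²)(c² + d²) = (ac − bd)² + (ad + bc)² = (ac + bd)² + (ad − bc)²:
  17 · 101 = 1717: from (1² + 4²)(1² + 10²), take (1·1 − 4·10, 1·10 + 4·1) = (1 − 40, 10 + 4) = (-39, 14); dropping signs (only squares matter) gives (39, 14); check 39² + 14² = 1521 + 196 = 1717 ✓.
  Scale by k = 2: (2·39, 2·14) = (78, 28).
Step 4: Order so x ≤ y and verify: 28² + 78² = 784 + 6084 = 6868 = n. ✓

n = 6868 = 28² + 78² (one valid representation with x ≤ y).


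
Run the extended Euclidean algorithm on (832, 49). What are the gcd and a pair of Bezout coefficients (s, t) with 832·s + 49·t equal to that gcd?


Euclidean algorithm on (832, 49) — divide until remainder is 0:
  832 = 16 · 49 + 48
  49 = 1 · 48 + 1
  48 = 48 · 1 + 0
gcd(832, 49) = 1.
Track Bezout coefficients alongside the remainders: start with r₀ = 832 = a·1 + b·0 (s = 1, t = 0) and r₁ = 49 = a·0 + b·1 (s = 0, t = 1); each new remainder r_{k+1} = r_{k-1} − q_k·r_k inherits s_{k+1} = s_{k-1} − q_k·s_k, t_{k+1} = t_{k-1} − q_k·t_k, so r_k = a·s_k + b·t_k at every step:
  q = 16: r = 48, s = 1 − 16·0 = 1, t = 0 − 16·1 = -16  (check: 832·1 + 49·(-16) = 48)
  q = 1: r = 1, s = 0 − 1·1 = -1, t = 1 − 1·(-16) = 17  (check: 832·(-1) + 49·17 = 1)
The row with r = 1 (the gcd) gives the Bezout coefficients s = -1, t = 17.
Result: 832 · (-1) + 49 · (17) = 1.

gcd(832, 49) = 1; s = -1, t = 17 (check: 832·(-1) + 49·17 = 1).


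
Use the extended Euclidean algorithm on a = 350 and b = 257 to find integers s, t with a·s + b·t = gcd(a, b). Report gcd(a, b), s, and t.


Euclidean algorithm on (350, 257) — divide until remainder is 0:
  350 = 1 · 257 + 93
  257 = 2 · 93 + 71
  93 = 1 · 71 + 22
  71 = 3 · 22 + 5
  22 = 4 · 5 + 2
  5 = 2 · 2 + 1
  2 = 2 · 1 + 0
gcd(350, 257) = 1.
Track Bezout coefficients alongside the remainders: start with r₀ = 350 = a·1 + b·0 (s = 1, t = 0) and r₁ = 257 = a·0 + b·1 (s = 0, t = 1); each new remainder r_{k+1} = r_{k-1} − q_k·r_k inherits s_{k+1} = s_{k-1} − q_k·s_k, t_{k+1} = t_{k-1} − q_k·t_k, so r_k = a·s_k + b·t_k at every step:
  q = 1: r = 93, s = 1 − 1·0 = 1, t = 0 − 1·1 = -1  (check: 350·1 + 257·(-1) = 93)
  q = 2: r = 71, s = 0 − 2·1 = -2, t = 1 − 2·(-1) = 3  (check: 350·(-2) + 257·3 = 71)
  q = 1: r = 22, s = 1 − 1·(-2) = 3, t = -1 − 1·3 = -4  (check: 350·3 + 257·(-4) = 22)
  q = 3: r = 5, s = -2 − 3·3 = -11, t = 3 − 3·(-4) = 15  (check: 350·(-11) + 257·15 = 5)
  q = 4: r = 2, s = 3 − 4·(-11) = 47, t = -4 − 4·15 = -64  (check: 350·47 + 257·(-64) = 2)
  q = 2: r = 1, s = -11 − 2·47 = -105, t = 15 − 2·(-64) = 143  (check: 350·(-105) + 257·143 = 1)
The row with r = 1 (the gcd) gives the Bezout coefficients s = -105, t = 143.
Result: 350 · (-105) + 257 · (143) = 1.

gcd(350, 257) = 1; s = -105, t = 143 (check: 350·(-105) + 257·143 = 1).


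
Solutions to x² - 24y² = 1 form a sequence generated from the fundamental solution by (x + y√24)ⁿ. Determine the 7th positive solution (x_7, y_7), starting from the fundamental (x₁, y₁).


Step 1: Find the fundamental solution (x₁, y₁) of x² - 24y² = 1.
  Expand √24 as a continued fraction. a₀ = ⌊√24⌋ = 4; iterate m_{k+1} = d_k·a_k − m_k, d_{k+1} = (24 − m_{k+1}²)/d_k, a_{k+1} = ⌊(a₀ + m_{k+1})/d_{k+1}⌋ (starting m₀ = 0, d₀ = 1), with convergents p_k = a_k·p_{k-1} + p_{k-2}, q_k = a_k·q_{k-1} + q_{k-2} (p₋₁ = 1, q₋₁ = 0):
  k = 0: a₀ = 4; p₀/q₀ = 4/1; p₀² − 24·q₀² = 16 − 24 = -8.
  k = 1: m = 4, d = 8, a = ⌊(4 + 4)/8⌋ = 1; p/q = (1·4 + 1)/(1·1 + 0) = 5/1; p² − 24·q² = 25 − 24 = 1.
  The first convergent with p² − 24·q² = 1 gives the fundamental solution (x₁, y₁) = (5, 1).
Step 2: Apply the recurrence (x_{n+1}, y_{n+1}) = (x₁x_n + 24y₁y_n, x₁y_n + y₁x_n) repeatedly.
  From (x_1, y_1) = (5, 1): x_2 = 5·5 + 24·1·1 = 49; y_2 = 5·1 + 1·5 = 10.
  From (x_2, y_2) = (49, 10): x_3 = 5·49 + 24·1·10 = 485; y_3 = 5·10 + 1·49 = 99.
  From (x_3, y_3) = (485, 99): x_4 = 5·485 + 24·1·99 = 4801; y_4 = 5·99 + 1·485 = 980.
  From (x_4, y_4) = (4801, 980): x_5 = 5·4801 + 24·1·980 = 47525; y_5 = 5·980 + 1·4801 = 9701.
  From (x_5, y_5) = (47525, 9701): x_6 = 5·47525 + 24·1·9701 = 470449; y_6 = 5·9701 + 1·47525 = 96030.
  From (x_6, y_6) = (470449, 96030): x_7 = 5·470449 + 24·1·96030 = 4656965; y_7 = 5·96030 + 1·470449 = 950599.
Step 3: Verify x_7² - 24·y_7² = 21687323011225 - 21687323011224 = 1 (should be 1). ✓

(x_1, y_1) = (5, 1); (x_7, y_7) = (4656965, 950599).


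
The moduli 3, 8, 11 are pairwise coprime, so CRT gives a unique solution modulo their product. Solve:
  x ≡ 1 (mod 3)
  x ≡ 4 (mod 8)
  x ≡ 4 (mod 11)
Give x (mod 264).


Moduli 3, 8, 11 are pairwise coprime; by CRT there is a unique solution modulo M = 3 · 8 · 11 = 264.
Solve pairwise, accumulating the modulus:
  Start with x ≡ 1 (mod 3).
  Combine with x ≡ 4 (mod 8): since gcd(3, 8) = 1, we get a unique residue mod 24.
    Write x = 1 + 3·t and substitute into x ≡ 4 (mod 8): 3·t ≡ 4 − 1 = 3 (mod 8).
    The inverse of 3 mod 8 is 3 (since 3·3 = 9 = 1·8 + 1), so t ≡ 3·3 = 9 ≡ 1 (mod 8).
    Then x = 1 + 3·1 = 4, valid modulo lcm(3, 8) = 24: x ≡ 4 (mod 24).
  Combine with x ≡ 4 (mod 11): since gcd(24, 11) = 1, we get a unique residue mod 264.
    Write x = 4 + 24·t and substitute into x ≡ 4 (mod 11): 24·t ≡ 4 − 4 = 0 (mod 11).
    Reduce coefficients mod 11: 2·t ≡ 0 (mod 11).
    The inverse of 2 mod 11 is 6 (since 2·6 = 12 = 1·11 + 1), so t ≡ 6·0 = 0 ≡ 0 (mod 11).
    Then x = 4 + 24·0 = 4, valid modulo lcm(24, 11) = 264: x ≡ 4 (mod 264).
Verify: 4 mod 3 = 1 ✓, 4 mod 8 = 4 ✓, 4 mod 11 = 4 ✓.

x ≡ 4 (mod 264).


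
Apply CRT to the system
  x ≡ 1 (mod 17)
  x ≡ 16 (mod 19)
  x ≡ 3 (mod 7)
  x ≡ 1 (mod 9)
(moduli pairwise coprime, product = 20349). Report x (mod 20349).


Product of moduli M = 17 · 19 · 7 · 9 = 20349.
Merge one congruence at a time:
  Start: x ≡ 1 (mod 17).
  Combine with x ≡ 16 (mod 19); new modulus lcm = 323.
    Write x = 1 + 17·t and substitute into x ≡ 16 (mod 19): 17·t ≡ 16 − 1 = 15 (mod 19).
    The inverse of 17 mod 19 is 9 (since 17·9 = 153 = 8·19 + 1), so t ≡ 9·15 = 135 ≡ 2 (mod 19).
    Then x = 1 + 17·2 = 35, valid modulo lcm(17, 19) = 323: x ≡ 35 (mod 323).
  Combine with x ≡ 3 (mod 7); new modulus lcm = 2261.
    Write x = 35 + 323·t and substitute into x ≡ 3 (mod 7): 323·t ≡ 3 − 35 = -32 (mod 7).
    Reduce coefficients mod 7: 1·t ≡ 3 (mod 7).
    So t ≡ 3 (mod 7).
    Then x = 35 + 323·3 = 1004, valid modulo lcm(323, 7) = 2261: x ≡ 1004 (mod 2261).
  Combine with x ≡ 1 (mod 9); new modulus lcm = 20349.
    Write x = 1004 + 2261·t and substitute into x ≡ 1 (mod 9): 2261·t ≡ 1 − 1004 = -1003 (mod 9).
    Reduce coefficients mod 9: 2·t ≡ 5 (mod 9).
    The inverse of 2 mod 9 is 5 (since 2·5 = 10 = 1·9 + 1), so t ≡ 5·5 = 25 ≡ 7 (mod 9).
    Then x = 1004 + 2261·7 = 16831, valid modulo lcm(2261, 9) = 20349: x ≡ 16831 (mod 20349).
Verify against each original: 16831 mod 17 = 1, 16831 mod 19 = 16, 16831 mod 7 = 3, 16831 mod 9 = 1.

x ≡ 16831 (mod 20349).


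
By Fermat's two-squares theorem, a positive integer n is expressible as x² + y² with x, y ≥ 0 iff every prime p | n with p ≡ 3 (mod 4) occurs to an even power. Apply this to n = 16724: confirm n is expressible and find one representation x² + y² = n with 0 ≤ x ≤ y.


Step 1: Factor n = 16724 = 2^2 · 37 · 113.
Step 2: Check the mod-4 condition on each prime factor: 2 = 2 (special); 37 ≡ 1 (mod 4), exponent 1; 113 ≡ 1 (mod 4), exponent 1.
All primes ≡ 3 (mod 4) appear to even exponent (or don't appear), so by the two-squares theorem n IS expressible as a sum of two squares.
Step 3: Build a representation. Group n = k² · m with k = 2 and m = 37 · 113 = 4181 (a product of primes ≡ 1 (mod 4)); a representation of m scales to one of n via (k·x)² + (k·y)² = k²(x² + y²). Each prime p ≡ 1 (mod 4) is itself a sum of two squares; find a² by testing p − a² for a perfect square:
  37: 37 − 1² = 36 = 6² ⇒ 37 = 1² + 6².
  113: 113 − 1² = 112, 113 − 2² = 109, 113 − 3² = 104, 113 − 4² = 97, 113 − 5² = 88, 113 − 6² = 77, 113 − 7² = 64 = 8² ⇒ 113 = 7² + 8².
  Combine using the Brahmagupta–Fibonacci identity (a² + b²)(c² + d²) = (ac − bd)² + (ad + bc)² = (ac + bd)² + (ad − bc)²:
  37 · 113 = 4181: from (1² + 6²)(7² + 8²), take (1·7 − 6·8, 1·8 + 6·7) = (7 − 48, 8 + 42) = (-41, 50); dropping signs (only squares matter) gives (41, 50); check 41² + 50² = 1681 + 2500 = 4181 ✓.
  Scale by k = 2: (2·41, 2·50) = (82, 100).
Step 4: Order so x ≤ y and verify: 82² + 100² = 6724 + 10000 = 16724 = n. ✓

n = 16724 = 82² + 100² (one valid representation with x ≤ y).


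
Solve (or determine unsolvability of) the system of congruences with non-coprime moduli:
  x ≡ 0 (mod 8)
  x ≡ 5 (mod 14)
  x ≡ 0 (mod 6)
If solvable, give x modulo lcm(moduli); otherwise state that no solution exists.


Moduli 8, 14, 6 are not pairwise coprime, so CRT works modulo lcm(m_i) when all pairwise compatibility conditions hold.
Pairwise compatibility: gcd(m_i, m_j) must divide a_i - a_j for every pair.
Merge one congruence at a time:
  Start: x ≡ 0 (mod 8).
  Combine with x ≡ 5 (mod 14): gcd(8, 14) = 2, and 5 - 0 = 5 is NOT divisible by 2.
    ⇒ system is inconsistent (no integer solution).

No solution (the system is inconsistent).


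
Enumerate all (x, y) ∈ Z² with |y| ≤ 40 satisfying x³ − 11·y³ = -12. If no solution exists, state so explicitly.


The equation is x³ - 11y³ = -12. For fixed y, x³ = 11·y³ − 12, so a solution requires the RHS to be a perfect cube.
Strategy: iterate y from -40 to 40, compute RHS = 11·y³ − 12, and check whether it is a (positive or negative) perfect cube.
Check small values of y:
  y = 0: RHS = -12 is not a perfect cube.
  y = 1: RHS = -1 = (-1)³ ⇒ x = -1 works.
  y = -1: RHS = -23 is not a perfect cube.
  y = 2: RHS = 76 is not a perfect cube.
  y = -2: RHS = -100 is not a perfect cube.
  y = 3: RHS = 285 is not a perfect cube.
  y = -3: RHS = -309 is not a perfect cube.
Continuing the search up to |y| = 40 finds no further solutions beyond those listed.
Collected solutions: (-1, 1).

Solutions (with |y| ≤ 40): (-1, 1).


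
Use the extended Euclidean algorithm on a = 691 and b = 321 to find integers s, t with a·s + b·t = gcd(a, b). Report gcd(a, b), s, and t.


Euclidean algorithm on (691, 321) — divide until remainder is 0:
  691 = 2 · 321 + 49
  321 = 6 · 49 + 27
  49 = 1 · 27 + 22
  27 = 1 · 22 + 5
  22 = 4 · 5 + 2
  5 = 2 · 2 + 1
  2 = 2 · 1 + 0
gcd(691, 321) = 1.
Track Bezout coefficients alongside the remainders: start with r₀ = 691 = a·1 + b·0 (s = 1, t = 0) and r₁ = 321 = a·0 + b·1 (s = 0, t = 1); each new remainder r_{k+1} = r_{k-1} − q_k·r_k inherits s_{k+1} = s_{k-1} − q_k·s_k, t_{k+1} = t_{k-1} − q_k·t_k, so r_k = a·s_k + b·t_k at every step:
  q = 2: r = 49, s = 1 − 2·0 = 1, t = 0 − 2·1 = -2  (check: 691·1 + 321·(-2) = 49)
  q = 6: r = 27, s = 0 − 6·1 = -6, t = 1 − 6·(-2) = 13  (check: 691·(-6) + 321·13 = 27)
  q = 1: r = 22, s = 1 − 1·(-6) = 7, t = -2 − 1·13 = -15  (check: 691·7 + 321·(-15) = 22)
  q = 1: r = 5, s = -6 − 1·7 = -13, t = 13 − 1·(-15) = 28  (check: 691·(-13) + 321·28 = 5)
  q = 4: r = 2, s = 7 − 4·(-13) = 59, t = -15 − 4·28 = -127  (check: 691·59 + 321·(-127) = 2)
  q = 2: r = 1, s = -13 − 2·59 = -131, t = 28 − 2·(-127) = 282  (check: 691·(-131) + 321·282 = 1)
The row with r = 1 (the gcd) gives the Bezout coefficients s = -131, t = 282.
Result: 691 · (-131) + 321 · (282) = 1.

gcd(691, 321) = 1; s = -131, t = 282 (check: 691·(-131) + 321·282 = 1).


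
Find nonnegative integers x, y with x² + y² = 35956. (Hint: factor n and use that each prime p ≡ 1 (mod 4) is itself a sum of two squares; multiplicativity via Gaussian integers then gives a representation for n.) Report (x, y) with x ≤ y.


Step 1: Factor n = 35956 = 2^2 · 89 · 101.
Step 2: Check the mod-4 condition on each prime factor: 2 = 2 (special); 89 ≡ 1 (mod 4), exponent 1; 101 ≡ 1 (mod 4), exponent 1.
All primes ≡ 3 (mod 4) appear to even exponent (or don't appear), so by the two-squares theorem n IS expressible as a sum of two squares.
Step 3: Build a representation. Group n = k² · m with k = 2 and m = 89 · 101 = 8989 (a product of primes ≡ 1 (mod 4)); a representation of m scales to one of n via (k·x)² + (k·y)² = k²(x² + y²). Each prime p ≡ 1 (mod 4) is itself a sum of two squares; find a² by testing p − a² for a perfect square:
  89: 89 − 1² = 88, 89 − 2² = 85, 89 − 3² = 80, 89 − 4² = 73, 89 − 5² = 64 = 8² ⇒ 89 = 5² + 8².
  101: 101 − 1² = 100 = 10² ⇒ 101 = 1² + 10².
  Combine using the Brahmagupta–Fibonacci identity (a² + b²)(c² + d²) = (ac − bd)² + (ad + bc)² = (ac + bd)² + (ad − bc)²:
  89 · 101 = 8989: from (5² + 8²)(1² + 10²), take (5·1 − 8·10, 5·10 + 8·1) = (5 − 80, 50 + 8) = (-75, 58); dropping signs (only squares matter) gives (75, 58); check 75² + 58² = 5625 + 3364 = 8989 ✓.
  Scale by k = 2: (2·75, 2·58) = (150, 116).
Step 4: Order so x ≤ y and verify: 116² + 150² = 13456 + 22500 = 35956 = n. ✓

n = 35956 = 116² + 150² (one valid representation with x ≤ y).


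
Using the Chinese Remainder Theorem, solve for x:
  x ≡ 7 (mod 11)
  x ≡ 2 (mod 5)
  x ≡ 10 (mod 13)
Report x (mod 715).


Moduli 11, 5, 13 are pairwise coprime; by CRT there is a unique solution modulo M = 11 · 5 · 13 = 715.
Solve pairwise, accumulating the modulus:
  Start with x ≡ 7 (mod 11).
  Combine with x ≡ 2 (mod 5): since gcd(11, 5) = 1, we get a unique residue mod 55.
    Write x = 7 + 11·t and substitute into x ≡ 2 (mod 5): 11·t ≡ 2 − 7 = -5 (mod 5).
    Reduce coefficients mod 5: 1·t ≡ 0 (mod 5).
    So t ≡ 0 (mod 5).
    Then x = 7 + 11·0 = 7, valid modulo lcm(11, 5) = 55: x ≡ 7 (mod 55).
  Combine with x ≡ 10 (mod 13): since gcd(55, 13) = 1, we get a unique residue mod 715.
    Write x = 7 + 55·t and substitute into x ≡ 10 (mod 13): 55·t ≡ 10 − 7 = 3 (mod 13).
    Reduce coefficients mod 13: 3·t ≡ 3 (mod 13).
    The inverse of 3 mod 13 is 9 (since 3·9 = 27 = 2·13 + 1), so t ≡ 9·3 = 27 ≡ 1 (mod 13).
    Then x = 7 + 55·1 = 62, valid modulo lcm(55, 13) = 715: x ≡ 62 (mod 715).
Verify: 62 mod 11 = 7 ✓, 62 mod 5 = 2 ✓, 62 mod 13 = 10 ✓.

x ≡ 62 (mod 715).


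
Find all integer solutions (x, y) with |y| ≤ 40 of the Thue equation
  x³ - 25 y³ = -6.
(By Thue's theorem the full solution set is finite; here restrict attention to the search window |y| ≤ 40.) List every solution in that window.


The equation is x³ - 25y³ = -6. For fixed y, x³ = 25·y³ − 6, so a solution requires the RHS to be a perfect cube.
Strategy: iterate y from -40 to 40, compute RHS = 25·y³ − 6, and check whether it is a (positive or negative) perfect cube.
Check small values of y:
  y = 0: RHS = -6 is not a perfect cube.
  y = 1: RHS = 19 is not a perfect cube.
  y = -1: RHS = -31 is not a perfect cube.
  y = 2: RHS = 194 is not a perfect cube.
  y = -2: RHS = -206 is not a perfect cube.
  y = 3: RHS = 669 is not a perfect cube.
  y = -3: RHS = -681 is not a perfect cube.
Continuing the search up to |y| = 40 finds no solutions either.
No (x, y) in the scanned range satisfies the equation.

No integer solutions with |y| ≤ 40.


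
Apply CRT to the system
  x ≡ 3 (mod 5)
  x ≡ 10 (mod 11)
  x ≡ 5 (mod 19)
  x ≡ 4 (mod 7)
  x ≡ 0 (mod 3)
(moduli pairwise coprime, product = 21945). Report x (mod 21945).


Product of moduli M = 5 · 11 · 19 · 7 · 3 = 21945.
Merge one congruence at a time:
  Start: x ≡ 3 (mod 5).
  Combine with x ≡ 10 (mod 11); new modulus lcm = 55.
    Write x = 3 + 5·t and substitute into x ≡ 10 (mod 11): 5·t ≡ 10 − 3 = 7 (mod 11).
    The inverse of 5 mod 11 is 9 (since 5·9 = 45 = 4·11 + 1), so t ≡ 9·7 = 63 ≡ 8 (mod 11).
    Then x = 3 + 5·8 = 43, valid modulo lcm(5, 11) = 55: x ≡ 43 (mod 55).
  Combine with x ≡ 5 (mod 19); new modulus lcm = 1045.
    Write x = 43 + 55·t and substitute into x ≡ 5 (mod 19): 55·t ≡ 5 − 43 = -38 (mod 19).
    Reduce coefficients mod 19: 17·t ≡ 0 (mod 19).
    The inverse of 17 mod 19 is 9 (since 17·9 = 153 = 8·19 + 1), so t ≡ 9·0 = 0 ≡ 0 (mod 19).
    Then x = 43 + 55·0 = 43, valid modulo lcm(55, 19) = 1045: x ≡ 43 (mod 1045).
  Combine with x ≡ 4 (mod 7); new modulus lcm = 7315.
    Write x = 43 + 1045·t and substitute into x ≡ 4 (mod 7): 1045·t ≡ 4 − 43 = -39 (mod 7).
    Reduce coefficients mod 7: 2·t ≡ 3 (mod 7).
    The inverse of 2 mod 7 is 4 (since 2·4 = 8 = 1·7 + 1), so t ≡ 4·3 = 12 ≡ 5 (mod 7).
    Then x = 43 + 1045·5 = 5268, valid modulo lcm(1045, 7) = 7315: x ≡ 5268 (mod 7315).
  Combine with x ≡ 0 (mod 3); new modulus lcm = 21945.
    Write x = 5268 + 7315·t and substitute into x ≡ 0 (mod 3): 7315·t ≡ 0 − 5268 = -5268 (mod 3).
    Reduce coefficients mod 3: 1·t ≡ 0 (mod 3).
    So t ≡ 0 (mod 3).
    Then x = 5268 + 7315·0 = 5268, valid modulo lcm(7315, 3) = 21945: x ≡ 5268 (mod 21945).
Verify against each original: 5268 mod 5 = 3, 5268 mod 11 = 10, 5268 mod 19 = 5, 5268 mod 7 = 4, 5268 mod 3 = 0.

x ≡ 5268 (mod 21945).
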